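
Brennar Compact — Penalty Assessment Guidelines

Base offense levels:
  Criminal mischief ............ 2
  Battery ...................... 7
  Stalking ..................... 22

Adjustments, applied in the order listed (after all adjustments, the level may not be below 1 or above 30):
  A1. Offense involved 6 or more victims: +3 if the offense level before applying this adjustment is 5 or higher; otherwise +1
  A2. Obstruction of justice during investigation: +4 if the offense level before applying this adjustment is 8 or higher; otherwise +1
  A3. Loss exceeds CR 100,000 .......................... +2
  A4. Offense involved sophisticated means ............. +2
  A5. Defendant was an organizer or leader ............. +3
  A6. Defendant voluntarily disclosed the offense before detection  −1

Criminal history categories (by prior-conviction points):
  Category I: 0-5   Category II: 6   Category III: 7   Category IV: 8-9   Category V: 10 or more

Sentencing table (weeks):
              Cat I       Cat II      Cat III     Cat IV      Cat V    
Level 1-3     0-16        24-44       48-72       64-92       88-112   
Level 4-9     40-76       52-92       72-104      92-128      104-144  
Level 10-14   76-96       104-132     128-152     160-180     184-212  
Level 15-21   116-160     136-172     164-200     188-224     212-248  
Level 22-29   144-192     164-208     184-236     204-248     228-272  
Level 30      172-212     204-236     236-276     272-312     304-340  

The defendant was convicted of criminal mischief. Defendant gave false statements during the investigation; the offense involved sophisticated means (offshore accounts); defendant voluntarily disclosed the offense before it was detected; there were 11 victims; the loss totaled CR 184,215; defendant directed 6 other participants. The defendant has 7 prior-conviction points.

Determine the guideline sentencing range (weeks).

Base offense level for criminal mischief: 2.
A1 applies (level before this adjustment is 2 < 5, so +1): 2 + 1 = 3.
A2 applies (level before this adjustment is 3 < 8, so +1): 3 + 1 = 4.
A3 applies: 4 + 2 = 6.
A4 applies: 6 + 2 = 8.
A5 applies: 8 + 3 = 11.
A6 applies: 11 − 1 = 10.
Final offense level: 10.
Criminal history: 7 prior points → Category III (7).
Level 10 falls in the 10-14 band.
Grid: Level 10-14 × Category III = 128-152 weeks.

128-152 weeks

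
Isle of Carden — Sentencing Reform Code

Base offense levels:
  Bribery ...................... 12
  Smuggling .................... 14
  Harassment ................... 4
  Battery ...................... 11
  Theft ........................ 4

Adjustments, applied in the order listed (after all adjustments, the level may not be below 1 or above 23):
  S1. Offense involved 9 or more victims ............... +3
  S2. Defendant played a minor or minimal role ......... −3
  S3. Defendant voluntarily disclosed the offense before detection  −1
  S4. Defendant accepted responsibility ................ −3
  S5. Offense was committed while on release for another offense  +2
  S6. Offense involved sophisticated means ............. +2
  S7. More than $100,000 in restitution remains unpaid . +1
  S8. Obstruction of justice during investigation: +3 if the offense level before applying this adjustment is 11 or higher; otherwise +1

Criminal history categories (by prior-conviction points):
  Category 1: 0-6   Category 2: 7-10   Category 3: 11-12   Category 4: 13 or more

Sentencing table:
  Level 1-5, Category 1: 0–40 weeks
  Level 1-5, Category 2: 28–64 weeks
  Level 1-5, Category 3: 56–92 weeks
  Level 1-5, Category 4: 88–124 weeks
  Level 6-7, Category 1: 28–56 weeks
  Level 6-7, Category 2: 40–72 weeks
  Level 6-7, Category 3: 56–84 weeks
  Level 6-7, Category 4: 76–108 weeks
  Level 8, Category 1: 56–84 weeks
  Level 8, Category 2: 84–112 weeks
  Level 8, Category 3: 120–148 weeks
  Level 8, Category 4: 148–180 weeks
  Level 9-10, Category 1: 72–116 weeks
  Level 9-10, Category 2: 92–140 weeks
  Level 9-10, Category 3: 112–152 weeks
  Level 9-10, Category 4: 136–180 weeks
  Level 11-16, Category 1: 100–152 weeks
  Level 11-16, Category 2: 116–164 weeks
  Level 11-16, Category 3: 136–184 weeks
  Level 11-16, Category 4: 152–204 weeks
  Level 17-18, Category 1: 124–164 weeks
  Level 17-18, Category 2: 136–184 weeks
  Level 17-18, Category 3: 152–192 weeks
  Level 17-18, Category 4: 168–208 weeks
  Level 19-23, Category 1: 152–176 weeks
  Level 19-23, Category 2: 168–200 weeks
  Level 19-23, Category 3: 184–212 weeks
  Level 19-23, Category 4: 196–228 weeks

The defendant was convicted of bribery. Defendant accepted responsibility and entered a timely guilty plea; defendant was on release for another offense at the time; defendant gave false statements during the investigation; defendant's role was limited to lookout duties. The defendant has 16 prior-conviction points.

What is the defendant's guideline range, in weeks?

136-180 weeks

Base offense level for bribery: 12.
S2 applies: 12 − 3 = 9.
S3 does not apply.
S4 applies: 9 − 3 = 6.
S5 applies: 6 + 2 = 8.
S6 does not apply.
S8 applies (level before this adjustment is 8 < 11, so +1): 8 + 1 = 9.
Final offense level: 9.
Criminal history: 16 prior points → Category 4 (13+).
Level 9 falls in the 9-10 band.
Grid: Level 9-10 × Category 4 = 136-180 weeks.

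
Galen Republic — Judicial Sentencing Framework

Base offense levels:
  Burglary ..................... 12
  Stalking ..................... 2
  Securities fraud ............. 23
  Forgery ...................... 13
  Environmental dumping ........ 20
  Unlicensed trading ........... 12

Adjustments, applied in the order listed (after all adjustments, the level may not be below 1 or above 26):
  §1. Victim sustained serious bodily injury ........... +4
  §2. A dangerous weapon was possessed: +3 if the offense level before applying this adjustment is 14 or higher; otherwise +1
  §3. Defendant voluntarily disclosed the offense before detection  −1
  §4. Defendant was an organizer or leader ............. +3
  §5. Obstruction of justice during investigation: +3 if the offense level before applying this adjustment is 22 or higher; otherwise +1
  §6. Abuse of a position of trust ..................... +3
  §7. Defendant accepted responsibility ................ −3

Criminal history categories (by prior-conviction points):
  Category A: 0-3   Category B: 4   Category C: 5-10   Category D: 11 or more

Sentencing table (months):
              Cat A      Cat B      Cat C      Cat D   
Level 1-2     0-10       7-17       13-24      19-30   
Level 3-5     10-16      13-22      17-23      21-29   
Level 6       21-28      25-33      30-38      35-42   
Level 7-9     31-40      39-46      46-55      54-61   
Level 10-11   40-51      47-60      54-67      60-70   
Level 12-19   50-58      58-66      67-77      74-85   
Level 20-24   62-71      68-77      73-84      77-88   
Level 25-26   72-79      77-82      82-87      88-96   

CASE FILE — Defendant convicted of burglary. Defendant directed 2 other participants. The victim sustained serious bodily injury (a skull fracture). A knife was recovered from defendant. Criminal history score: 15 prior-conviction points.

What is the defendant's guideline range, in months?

77-88 months

Base offense level for burglary: 12.
§1 applies: 12 + 4 = 16.
§2 applies (level before this adjustment is 16 ≥ 14, so +3): 16 + 3 = 19.
§3 does not apply.
§4 applies: 19 + 3 = 22.
§5 does not apply.
§6 does not apply.
§7 does not apply.
Final offense level: 22.
Criminal history: 15 prior points → Category D (11+).
Level 22 falls in the 20-24 band.
Grid: Level 20-24 × Category D = 77-88 months.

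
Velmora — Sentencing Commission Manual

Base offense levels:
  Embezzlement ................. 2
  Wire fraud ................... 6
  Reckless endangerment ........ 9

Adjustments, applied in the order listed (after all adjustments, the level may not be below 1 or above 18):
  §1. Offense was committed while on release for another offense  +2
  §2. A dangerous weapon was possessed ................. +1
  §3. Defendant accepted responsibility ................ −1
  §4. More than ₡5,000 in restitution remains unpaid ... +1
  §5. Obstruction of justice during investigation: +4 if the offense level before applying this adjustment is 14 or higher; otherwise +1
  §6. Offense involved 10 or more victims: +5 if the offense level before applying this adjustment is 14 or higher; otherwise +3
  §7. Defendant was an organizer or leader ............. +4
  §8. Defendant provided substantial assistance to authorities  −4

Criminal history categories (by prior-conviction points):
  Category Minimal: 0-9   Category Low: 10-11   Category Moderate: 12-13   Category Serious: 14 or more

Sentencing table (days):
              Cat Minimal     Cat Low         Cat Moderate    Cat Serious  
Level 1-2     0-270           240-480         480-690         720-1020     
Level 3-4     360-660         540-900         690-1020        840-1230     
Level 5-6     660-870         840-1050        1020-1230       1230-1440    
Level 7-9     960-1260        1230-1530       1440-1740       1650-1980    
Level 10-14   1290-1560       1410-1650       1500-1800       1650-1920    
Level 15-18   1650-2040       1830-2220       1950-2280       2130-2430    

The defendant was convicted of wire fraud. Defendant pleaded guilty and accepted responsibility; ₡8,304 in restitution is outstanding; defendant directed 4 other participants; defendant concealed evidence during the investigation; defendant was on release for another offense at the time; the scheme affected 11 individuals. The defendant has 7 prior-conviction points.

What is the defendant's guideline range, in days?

Base offense level for wire fraud: 6.
§1 applies: 6 + 2 = 8.
§2 does not apply.
§3 applies: 8 − 1 = 7.
§4 applies: 7 + 1 = 8.
§5 applies (level before this adjustment is 8 < 14, so +1): 8 + 1 = 9.
§6 applies (level before this adjustment is 9 < 14, so +3): 9 + 3 = 12.
§7 applies: 12 + 4 = 16.
Final offense level: 16.
Criminal history: 7 prior points → Category Minimal (0-9).
Level 16 falls in the 15-18 band.
Grid: Level 15-18 × Category Minimal = 1650-2040 days.

1650-2040 days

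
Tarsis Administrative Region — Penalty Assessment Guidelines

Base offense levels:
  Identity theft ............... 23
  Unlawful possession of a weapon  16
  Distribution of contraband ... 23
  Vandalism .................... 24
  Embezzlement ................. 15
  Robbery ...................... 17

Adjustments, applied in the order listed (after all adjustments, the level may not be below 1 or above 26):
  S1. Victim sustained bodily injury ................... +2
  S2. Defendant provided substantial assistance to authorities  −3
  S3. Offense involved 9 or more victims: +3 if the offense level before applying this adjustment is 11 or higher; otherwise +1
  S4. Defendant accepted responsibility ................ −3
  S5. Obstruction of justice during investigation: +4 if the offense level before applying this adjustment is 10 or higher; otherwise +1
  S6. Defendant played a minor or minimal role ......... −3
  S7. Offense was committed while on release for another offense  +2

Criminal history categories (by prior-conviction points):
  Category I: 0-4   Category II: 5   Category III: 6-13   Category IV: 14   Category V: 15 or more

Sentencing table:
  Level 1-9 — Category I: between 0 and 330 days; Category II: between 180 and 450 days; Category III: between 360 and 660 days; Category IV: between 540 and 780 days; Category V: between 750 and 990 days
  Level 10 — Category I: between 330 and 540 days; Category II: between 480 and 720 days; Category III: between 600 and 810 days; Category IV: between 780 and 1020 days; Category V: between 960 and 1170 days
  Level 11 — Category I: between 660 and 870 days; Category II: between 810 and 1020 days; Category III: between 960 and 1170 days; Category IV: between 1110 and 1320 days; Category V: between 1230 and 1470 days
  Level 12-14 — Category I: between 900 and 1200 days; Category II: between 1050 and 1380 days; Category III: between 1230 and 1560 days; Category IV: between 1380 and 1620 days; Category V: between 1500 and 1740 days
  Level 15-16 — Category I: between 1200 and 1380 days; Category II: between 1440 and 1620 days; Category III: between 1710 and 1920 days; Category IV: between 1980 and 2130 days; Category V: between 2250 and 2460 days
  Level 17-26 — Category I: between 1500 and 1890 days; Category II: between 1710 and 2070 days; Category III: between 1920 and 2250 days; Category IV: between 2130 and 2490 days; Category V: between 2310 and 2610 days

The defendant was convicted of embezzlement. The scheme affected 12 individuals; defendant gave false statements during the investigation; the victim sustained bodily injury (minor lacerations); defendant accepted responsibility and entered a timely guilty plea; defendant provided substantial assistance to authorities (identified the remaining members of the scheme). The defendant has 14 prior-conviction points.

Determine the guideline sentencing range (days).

2130-2490 days

Base offense level for embezzlement: 15.
S1 applies: 15 + 2 = 17.
S2 applies: 17 − 3 = 14.
S3 applies (level before this adjustment is 14 ≥ 11, so +3): 14 + 3 = 17.
S4 applies: 17 − 3 = 14.
S5 applies (level before this adjustment is 14 ≥ 10, so +4): 14 + 4 = 18.
Final offense level: 18.
Criminal history: 14 prior points → Category IV (14).
Level 18 falls in the 17-26 band.
Grid: Level 17-26 × Category IV = 2130-2490 days.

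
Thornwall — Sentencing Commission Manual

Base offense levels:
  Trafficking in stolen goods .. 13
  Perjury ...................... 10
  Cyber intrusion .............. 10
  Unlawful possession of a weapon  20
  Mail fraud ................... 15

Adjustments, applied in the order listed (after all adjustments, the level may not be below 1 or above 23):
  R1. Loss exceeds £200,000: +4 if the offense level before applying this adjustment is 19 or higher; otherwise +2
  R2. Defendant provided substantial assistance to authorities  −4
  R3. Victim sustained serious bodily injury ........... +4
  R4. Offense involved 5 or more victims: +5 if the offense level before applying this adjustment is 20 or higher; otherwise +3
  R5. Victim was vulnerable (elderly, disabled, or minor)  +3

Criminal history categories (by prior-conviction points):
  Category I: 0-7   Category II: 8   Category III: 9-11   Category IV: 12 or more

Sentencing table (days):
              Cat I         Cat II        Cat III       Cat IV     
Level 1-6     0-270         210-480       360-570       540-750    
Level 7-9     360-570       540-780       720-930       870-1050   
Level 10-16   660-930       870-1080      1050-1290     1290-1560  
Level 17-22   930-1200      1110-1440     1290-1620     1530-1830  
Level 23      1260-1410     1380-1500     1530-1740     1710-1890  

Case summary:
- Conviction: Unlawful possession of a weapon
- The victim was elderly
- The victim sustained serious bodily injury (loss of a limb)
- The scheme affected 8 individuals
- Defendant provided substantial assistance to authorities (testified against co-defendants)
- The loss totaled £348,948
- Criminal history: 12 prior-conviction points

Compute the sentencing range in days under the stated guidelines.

Base offense level for unlawful possession of a weapon: 20.
R1 applies (level before this adjustment is 20 ≥ 19, so +4): 20 + 4 = 24.
R2 applies: 24 − 4 = 20.
R3 applies: 20 + 4 = 24.
R4 applies (level before this adjustment is 24 ≥ 20, so +5): 24 + 5 = 29.
R5 applies: 29 + 3 = 32.
Level 32 exceeds the maximum of 23; capped at 23.
Final offense level: 23.
Criminal history: 12 prior points → Category IV (12+).
Level 23 falls in the 23 band.
Grid: Level 23 × Category IV = 1710-1890 days.

1710-1890 days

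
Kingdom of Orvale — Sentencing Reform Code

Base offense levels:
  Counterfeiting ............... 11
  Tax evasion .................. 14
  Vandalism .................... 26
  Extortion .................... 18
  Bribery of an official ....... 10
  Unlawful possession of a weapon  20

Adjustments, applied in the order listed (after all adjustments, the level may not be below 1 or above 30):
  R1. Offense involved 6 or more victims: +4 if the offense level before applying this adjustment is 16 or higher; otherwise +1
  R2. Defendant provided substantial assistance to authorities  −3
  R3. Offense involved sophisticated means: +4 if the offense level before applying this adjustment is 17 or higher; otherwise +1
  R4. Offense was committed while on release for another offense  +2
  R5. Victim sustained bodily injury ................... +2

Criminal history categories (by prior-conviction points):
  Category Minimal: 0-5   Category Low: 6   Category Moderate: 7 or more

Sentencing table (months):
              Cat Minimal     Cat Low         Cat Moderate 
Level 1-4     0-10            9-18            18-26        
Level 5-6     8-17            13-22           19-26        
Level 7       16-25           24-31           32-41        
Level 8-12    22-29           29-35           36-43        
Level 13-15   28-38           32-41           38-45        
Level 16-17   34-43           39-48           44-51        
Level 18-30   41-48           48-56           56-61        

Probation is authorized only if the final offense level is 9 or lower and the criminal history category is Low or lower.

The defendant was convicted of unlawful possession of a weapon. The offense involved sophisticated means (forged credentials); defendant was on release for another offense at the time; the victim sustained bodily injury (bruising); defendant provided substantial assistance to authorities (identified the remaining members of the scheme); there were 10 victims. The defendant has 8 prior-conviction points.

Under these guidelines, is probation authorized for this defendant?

No

Base offense level for unlawful possession of a weapon: 20.
R1 applies (level before this adjustment is 20 ≥ 16, so +4): 20 + 4 = 24.
R2 applies: 24 − 3 = 21.
R3 applies (level before this adjustment is 21 ≥ 17, so +4): 21 + 4 = 25.
R4 applies: 25 + 2 = 27.
R5 applies: 27 + 2 = 29.
Final offense level: 29.
Criminal history: 8 prior points → Category Moderate (7+).
Level 29 falls in the 18-30 band.
Grid: Level 18-30 × Category Moderate = 56-61 months.
Probation check: level 29 > 9 and category Moderate > Low → not eligible.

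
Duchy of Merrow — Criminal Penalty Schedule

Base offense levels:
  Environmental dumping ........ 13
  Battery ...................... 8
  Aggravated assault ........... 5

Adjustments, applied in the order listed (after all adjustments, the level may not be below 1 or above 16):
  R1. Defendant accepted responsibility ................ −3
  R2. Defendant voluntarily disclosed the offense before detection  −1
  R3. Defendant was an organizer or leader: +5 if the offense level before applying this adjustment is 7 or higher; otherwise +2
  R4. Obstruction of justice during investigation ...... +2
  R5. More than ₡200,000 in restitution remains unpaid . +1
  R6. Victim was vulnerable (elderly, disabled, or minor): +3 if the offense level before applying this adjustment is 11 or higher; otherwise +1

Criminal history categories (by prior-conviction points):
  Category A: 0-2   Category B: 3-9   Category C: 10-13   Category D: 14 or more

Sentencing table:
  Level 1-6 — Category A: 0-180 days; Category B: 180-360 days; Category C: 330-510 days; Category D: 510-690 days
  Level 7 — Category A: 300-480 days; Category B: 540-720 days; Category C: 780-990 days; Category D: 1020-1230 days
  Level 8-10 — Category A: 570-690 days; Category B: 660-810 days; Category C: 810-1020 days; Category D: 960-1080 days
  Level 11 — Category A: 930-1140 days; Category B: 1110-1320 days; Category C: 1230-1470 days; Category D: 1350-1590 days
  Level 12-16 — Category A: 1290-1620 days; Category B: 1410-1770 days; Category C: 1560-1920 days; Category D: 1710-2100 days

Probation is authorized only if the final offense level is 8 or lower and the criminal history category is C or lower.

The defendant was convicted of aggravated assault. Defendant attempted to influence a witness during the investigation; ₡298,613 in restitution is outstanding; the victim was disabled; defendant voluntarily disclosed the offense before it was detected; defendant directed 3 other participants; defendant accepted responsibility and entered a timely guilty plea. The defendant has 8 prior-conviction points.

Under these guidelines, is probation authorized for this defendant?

Base offense level for aggravated assault: 5.
R1 applies: 5 − 3 = 2.
R2 applies: 2 − 1 = 1.
R3 applies (level before this adjustment is 1 < 7, so +2): 1 + 2 = 3.
R4 applies: 3 + 2 = 5.
R5 applies: 5 + 1 = 6.
R6 applies (level before this adjustment is 6 < 11, so +1): 6 + 1 = 7.
Final offense level: 7.
Criminal history: 8 prior points → Category B (3-9).
Level 7 falls in the 7 band.
Grid: Level 7 × Category B = 540-720 days.
Probation check: level 7 ≤ 8 and category B ≤ C → eligible.

Yes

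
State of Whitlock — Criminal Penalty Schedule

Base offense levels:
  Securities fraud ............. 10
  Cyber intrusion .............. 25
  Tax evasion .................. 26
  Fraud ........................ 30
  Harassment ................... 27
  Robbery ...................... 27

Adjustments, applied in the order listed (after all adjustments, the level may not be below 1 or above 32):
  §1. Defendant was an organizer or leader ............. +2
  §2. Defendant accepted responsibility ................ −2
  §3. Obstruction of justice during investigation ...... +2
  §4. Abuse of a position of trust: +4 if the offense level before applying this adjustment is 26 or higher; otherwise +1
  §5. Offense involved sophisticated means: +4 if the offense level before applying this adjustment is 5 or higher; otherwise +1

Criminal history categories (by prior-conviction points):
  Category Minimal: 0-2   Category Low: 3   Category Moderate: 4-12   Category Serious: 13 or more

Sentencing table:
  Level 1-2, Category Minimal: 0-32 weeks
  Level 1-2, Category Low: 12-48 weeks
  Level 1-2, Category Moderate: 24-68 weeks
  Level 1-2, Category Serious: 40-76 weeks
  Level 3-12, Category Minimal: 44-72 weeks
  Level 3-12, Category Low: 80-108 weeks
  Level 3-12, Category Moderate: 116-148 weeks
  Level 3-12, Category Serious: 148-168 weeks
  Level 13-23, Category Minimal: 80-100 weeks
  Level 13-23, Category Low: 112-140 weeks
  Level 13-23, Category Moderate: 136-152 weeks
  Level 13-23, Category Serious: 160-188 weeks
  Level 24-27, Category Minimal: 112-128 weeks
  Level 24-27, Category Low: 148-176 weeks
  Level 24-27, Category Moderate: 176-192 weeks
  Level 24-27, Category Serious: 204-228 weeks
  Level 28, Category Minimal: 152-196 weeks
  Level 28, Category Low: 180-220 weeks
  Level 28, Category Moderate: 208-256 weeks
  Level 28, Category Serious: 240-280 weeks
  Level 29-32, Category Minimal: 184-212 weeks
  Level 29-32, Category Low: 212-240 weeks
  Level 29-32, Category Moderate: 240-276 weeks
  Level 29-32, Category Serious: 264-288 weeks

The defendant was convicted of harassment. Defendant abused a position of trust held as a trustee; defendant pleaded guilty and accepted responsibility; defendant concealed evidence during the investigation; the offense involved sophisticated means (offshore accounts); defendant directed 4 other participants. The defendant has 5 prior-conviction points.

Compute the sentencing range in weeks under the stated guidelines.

Base offense level for harassment: 27.
§1 applies: 27 + 2 = 29.
§2 applies: 29 − 2 = 27.
§3 applies: 27 + 2 = 29.
§4 applies (level before this adjustment is 29 ≥ 26, so +4): 29 + 4 = 33.
§5 applies (level before this adjustment is 33 ≥ 5, so +4): 33 + 4 = 37.
Level 37 exceeds the maximum of 32; capped at 32.
Final offense level: 32.
Criminal history: 5 prior points → Category Moderate (4-12).
Level 32 falls in the 29-32 band.
Grid: Level 29-32 × Category Moderate = 240-276 weeks.

240-276 weeks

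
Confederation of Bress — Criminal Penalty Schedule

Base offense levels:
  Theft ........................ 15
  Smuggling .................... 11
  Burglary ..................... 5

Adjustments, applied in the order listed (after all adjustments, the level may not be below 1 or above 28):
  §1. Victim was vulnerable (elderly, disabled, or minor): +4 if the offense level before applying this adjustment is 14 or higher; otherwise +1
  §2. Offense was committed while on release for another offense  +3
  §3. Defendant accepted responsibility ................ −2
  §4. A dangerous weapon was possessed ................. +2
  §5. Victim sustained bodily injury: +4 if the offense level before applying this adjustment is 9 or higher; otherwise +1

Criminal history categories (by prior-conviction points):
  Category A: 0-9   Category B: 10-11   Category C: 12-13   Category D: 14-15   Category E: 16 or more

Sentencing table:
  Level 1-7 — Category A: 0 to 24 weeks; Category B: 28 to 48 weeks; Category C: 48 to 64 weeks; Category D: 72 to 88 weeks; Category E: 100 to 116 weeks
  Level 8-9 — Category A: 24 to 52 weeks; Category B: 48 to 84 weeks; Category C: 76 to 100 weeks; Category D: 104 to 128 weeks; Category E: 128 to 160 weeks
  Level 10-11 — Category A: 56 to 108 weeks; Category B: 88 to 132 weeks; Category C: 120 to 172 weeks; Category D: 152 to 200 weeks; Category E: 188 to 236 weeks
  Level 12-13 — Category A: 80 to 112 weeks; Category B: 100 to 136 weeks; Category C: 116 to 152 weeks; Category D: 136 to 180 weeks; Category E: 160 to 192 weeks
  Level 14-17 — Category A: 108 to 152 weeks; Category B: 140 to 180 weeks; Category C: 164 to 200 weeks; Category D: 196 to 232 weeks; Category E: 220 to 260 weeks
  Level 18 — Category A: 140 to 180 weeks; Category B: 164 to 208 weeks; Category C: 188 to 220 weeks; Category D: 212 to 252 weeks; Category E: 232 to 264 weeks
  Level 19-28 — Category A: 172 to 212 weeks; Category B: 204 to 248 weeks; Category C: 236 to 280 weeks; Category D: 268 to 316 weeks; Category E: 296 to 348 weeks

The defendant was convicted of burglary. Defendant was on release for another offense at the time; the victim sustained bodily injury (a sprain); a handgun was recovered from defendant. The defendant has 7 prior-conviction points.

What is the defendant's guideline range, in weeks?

Base offense level for burglary: 5.
§1 does not apply.
§2 applies: 5 + 3 = 8.
§3 does not apply.
§4 applies: 8 + 2 = 10.
§5 applies (level before this adjustment is 10 ≥ 9, so +4): 10 + 4 = 14.
Final offense level: 14.
Criminal history: 7 prior points → Category A (0-9).
Level 14 falls in the 14-17 band.
Grid: Level 14-17 × Category A = 108-152 weeks.

108-152 weeks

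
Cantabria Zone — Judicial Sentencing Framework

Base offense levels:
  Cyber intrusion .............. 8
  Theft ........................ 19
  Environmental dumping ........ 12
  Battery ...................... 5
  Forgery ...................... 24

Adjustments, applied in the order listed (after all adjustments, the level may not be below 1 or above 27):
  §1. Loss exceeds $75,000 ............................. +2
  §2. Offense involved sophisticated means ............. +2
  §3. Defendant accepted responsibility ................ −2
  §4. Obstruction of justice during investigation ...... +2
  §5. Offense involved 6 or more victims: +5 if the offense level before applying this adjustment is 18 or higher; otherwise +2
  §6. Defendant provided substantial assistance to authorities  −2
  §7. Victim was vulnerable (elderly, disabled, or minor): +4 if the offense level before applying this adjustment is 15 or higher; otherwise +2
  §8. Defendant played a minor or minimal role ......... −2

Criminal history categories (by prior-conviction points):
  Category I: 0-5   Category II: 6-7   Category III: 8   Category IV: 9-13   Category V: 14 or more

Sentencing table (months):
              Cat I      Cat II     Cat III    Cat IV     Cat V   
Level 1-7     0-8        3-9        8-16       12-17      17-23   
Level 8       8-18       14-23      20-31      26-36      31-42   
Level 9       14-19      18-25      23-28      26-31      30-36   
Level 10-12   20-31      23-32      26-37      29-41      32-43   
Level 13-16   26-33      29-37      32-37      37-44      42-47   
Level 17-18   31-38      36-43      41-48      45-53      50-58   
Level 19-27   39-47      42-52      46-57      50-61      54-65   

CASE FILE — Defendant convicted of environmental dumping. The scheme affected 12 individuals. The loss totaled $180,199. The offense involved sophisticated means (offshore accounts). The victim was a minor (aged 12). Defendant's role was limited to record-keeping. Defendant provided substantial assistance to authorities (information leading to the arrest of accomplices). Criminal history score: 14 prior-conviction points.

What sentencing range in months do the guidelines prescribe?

50-58 months

Base offense level for environmental dumping: 12.
§1 applies: 12 + 2 = 14.
§2 applies: 14 + 2 = 16.
§3 does not apply.
§5 applies (level before this adjustment is 16 < 18, so +2): 16 + 2 = 18.
§6 applies: 18 − 2 = 16.
§7 applies (level before this adjustment is 16 ≥ 15, so +4): 16 + 4 = 20.
§8 applies: 20 − 2 = 18.
Final offense level: 18.
Criminal history: 14 prior points → Category V (14+).
Level 18 falls in the 17-18 band.
Grid: Level 17-18 × Category V = 50-58 months.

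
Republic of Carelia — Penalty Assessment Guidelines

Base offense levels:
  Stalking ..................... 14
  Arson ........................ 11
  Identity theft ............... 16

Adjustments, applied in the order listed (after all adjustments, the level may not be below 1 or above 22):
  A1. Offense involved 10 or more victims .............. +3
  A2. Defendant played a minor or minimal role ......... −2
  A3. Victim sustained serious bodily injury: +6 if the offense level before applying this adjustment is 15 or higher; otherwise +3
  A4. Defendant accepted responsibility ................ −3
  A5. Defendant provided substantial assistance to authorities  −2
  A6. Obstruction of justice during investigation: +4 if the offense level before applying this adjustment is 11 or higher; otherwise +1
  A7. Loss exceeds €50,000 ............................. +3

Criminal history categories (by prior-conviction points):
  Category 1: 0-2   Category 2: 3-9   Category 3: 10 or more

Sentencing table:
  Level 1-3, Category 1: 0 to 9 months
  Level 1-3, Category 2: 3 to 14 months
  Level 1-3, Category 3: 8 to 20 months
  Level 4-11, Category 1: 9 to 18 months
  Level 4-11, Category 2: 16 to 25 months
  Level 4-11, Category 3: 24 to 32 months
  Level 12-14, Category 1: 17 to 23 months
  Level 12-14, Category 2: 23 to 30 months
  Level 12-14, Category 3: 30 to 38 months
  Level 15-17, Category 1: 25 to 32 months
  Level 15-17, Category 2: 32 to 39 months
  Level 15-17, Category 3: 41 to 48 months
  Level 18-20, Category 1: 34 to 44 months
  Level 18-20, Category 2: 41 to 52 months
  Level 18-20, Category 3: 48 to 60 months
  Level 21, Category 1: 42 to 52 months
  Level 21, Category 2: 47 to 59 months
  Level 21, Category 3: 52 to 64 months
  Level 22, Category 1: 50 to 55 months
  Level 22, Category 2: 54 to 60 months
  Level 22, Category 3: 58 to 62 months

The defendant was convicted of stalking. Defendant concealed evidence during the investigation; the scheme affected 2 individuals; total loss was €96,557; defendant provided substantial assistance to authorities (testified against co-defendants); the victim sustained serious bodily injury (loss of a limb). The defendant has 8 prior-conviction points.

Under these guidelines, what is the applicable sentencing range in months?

54-60 months

Base offense level for stalking: 14.
A2 does not apply.
A3 applies (level before this adjustment is 14 < 15, so +3): 14 + 3 = 17.
A4 does not apply.
A5 applies: 17 − 2 = 15.
A6 applies (level before this adjustment is 15 ≥ 11, so +4): 15 + 4 = 19.
A7 applies: 19 + 3 = 22.
Final offense level: 22.
Criminal history: 8 prior points → Category 2 (3-9).
Level 22 falls in the 22 band.
Grid: Level 22 × Category 2 = 54-60 months.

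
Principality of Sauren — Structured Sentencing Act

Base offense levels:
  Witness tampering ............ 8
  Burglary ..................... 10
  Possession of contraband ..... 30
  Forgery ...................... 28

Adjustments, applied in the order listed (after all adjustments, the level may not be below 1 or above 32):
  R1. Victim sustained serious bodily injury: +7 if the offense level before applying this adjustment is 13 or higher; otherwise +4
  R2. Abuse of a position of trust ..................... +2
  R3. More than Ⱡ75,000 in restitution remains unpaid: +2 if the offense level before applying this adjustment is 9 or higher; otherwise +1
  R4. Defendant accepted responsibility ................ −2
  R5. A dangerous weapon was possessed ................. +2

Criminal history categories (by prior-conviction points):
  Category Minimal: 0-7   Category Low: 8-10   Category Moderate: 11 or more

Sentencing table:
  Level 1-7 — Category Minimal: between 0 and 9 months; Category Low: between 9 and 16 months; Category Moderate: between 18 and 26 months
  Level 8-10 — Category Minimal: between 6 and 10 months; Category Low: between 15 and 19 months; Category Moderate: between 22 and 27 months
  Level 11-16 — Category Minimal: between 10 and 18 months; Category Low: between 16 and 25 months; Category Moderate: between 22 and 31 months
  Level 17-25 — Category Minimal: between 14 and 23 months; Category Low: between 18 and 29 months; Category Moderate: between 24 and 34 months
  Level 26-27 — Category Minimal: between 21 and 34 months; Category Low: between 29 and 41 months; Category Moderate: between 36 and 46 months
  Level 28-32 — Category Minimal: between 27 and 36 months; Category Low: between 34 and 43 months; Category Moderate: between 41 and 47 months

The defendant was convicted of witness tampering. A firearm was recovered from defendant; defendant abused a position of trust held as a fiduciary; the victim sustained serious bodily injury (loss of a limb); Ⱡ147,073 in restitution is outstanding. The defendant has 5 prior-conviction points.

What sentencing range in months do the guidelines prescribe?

Base offense level for witness tampering: 8.
R1 applies (level before this adjustment is 8 < 13, so +4): 8 + 4 = 12.
R2 applies: 12 + 2 = 14.
R3 applies (level before this adjustment is 14 ≥ 9, so +2): 14 + 2 = 16.
R4 does not apply.
R5 applies: 16 + 2 = 18.
Final offense level: 18.
Criminal history: 5 prior points → Category Minimal (0-7).
Level 18 falls in the 17-25 band.
Grid: Level 17-25 × Category Minimal = 14-23 months.

14-23 months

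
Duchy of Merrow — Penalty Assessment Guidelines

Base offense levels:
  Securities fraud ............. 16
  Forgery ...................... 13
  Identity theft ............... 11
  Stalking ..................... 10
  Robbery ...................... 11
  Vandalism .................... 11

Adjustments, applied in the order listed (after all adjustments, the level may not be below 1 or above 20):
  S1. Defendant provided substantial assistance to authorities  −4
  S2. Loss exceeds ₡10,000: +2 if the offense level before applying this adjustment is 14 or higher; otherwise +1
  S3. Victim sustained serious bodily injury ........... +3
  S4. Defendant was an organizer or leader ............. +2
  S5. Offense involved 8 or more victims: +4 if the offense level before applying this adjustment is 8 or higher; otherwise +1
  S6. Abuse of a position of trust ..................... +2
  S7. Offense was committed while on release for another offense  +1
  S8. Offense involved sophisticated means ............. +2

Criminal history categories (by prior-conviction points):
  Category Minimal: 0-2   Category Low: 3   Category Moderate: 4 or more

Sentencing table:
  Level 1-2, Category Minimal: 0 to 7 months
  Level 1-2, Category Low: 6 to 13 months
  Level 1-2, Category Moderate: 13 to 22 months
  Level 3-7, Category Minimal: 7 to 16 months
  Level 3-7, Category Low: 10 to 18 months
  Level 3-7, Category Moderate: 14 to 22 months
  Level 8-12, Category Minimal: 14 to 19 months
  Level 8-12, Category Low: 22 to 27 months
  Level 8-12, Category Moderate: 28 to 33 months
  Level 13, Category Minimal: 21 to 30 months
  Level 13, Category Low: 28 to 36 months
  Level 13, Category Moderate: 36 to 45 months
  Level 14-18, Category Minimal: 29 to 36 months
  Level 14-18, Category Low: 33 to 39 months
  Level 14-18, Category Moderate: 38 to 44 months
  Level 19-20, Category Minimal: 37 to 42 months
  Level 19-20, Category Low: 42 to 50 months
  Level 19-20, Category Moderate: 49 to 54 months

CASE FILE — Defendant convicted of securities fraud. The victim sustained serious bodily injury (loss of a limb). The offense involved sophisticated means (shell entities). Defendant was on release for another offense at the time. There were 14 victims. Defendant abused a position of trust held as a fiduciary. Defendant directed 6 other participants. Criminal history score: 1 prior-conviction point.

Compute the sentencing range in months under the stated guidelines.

37-42 months

Base offense level for securities fraud: 16.
S1 does not apply.
S3 applies: 16 + 3 = 19.
S4 applies: 19 + 2 = 21.
S5 applies (level before this adjustment is 21 ≥ 8, so +4): 21 + 4 = 25.
S6 applies: 25 + 2 = 27.
S7 applies: 27 + 1 = 28.
S8 applies: 28 + 2 = 30.
Level 30 exceeds the maximum of 20; capped at 20.
Final offense level: 20.
Criminal history: 1 prior point → Category Minimal (0-2).
Level 20 falls in the 19-20 band.
Grid: Level 19-20 × Category Minimal = 37-42 months.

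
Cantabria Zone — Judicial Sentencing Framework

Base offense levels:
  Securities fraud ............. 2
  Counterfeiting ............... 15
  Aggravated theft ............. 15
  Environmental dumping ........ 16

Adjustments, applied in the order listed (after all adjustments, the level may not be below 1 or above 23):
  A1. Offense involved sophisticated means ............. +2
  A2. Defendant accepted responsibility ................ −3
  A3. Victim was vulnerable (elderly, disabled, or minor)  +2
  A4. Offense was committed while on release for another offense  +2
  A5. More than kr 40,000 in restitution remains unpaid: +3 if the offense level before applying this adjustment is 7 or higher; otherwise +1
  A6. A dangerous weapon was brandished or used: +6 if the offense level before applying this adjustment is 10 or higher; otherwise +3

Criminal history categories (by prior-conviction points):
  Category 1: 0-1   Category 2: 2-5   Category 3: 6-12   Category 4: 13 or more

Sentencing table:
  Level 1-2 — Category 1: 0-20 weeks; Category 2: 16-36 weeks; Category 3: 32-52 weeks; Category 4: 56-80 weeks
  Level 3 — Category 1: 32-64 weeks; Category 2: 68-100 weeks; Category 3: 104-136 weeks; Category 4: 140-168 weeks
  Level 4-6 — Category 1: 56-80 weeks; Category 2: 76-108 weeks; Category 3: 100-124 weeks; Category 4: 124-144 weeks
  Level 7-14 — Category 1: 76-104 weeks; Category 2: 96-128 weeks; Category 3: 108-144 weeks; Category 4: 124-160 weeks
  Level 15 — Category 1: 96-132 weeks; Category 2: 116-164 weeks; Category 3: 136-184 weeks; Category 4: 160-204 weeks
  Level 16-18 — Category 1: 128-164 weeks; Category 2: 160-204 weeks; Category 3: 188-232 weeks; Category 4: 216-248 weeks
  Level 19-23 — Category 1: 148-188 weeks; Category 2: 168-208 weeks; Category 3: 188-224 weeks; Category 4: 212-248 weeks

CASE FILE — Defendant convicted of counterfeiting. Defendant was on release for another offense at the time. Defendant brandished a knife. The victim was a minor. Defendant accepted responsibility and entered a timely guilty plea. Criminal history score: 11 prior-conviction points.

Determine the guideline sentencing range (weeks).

188-224 weeks

Base offense level for counterfeiting: 15.
A1 does not apply.
A2 applies: 15 − 3 = 12.
A3 applies: 12 + 2 = 14.
A4 applies: 14 + 2 = 16.
A5 does not apply.
A6 applies (level before this adjustment is 16 ≥ 10, so +6): 16 + 6 = 22.
Final offense level: 22.
Criminal history: 11 prior points → Category 3 (6-12).
Level 22 falls in the 19-23 band.
Grid: Level 19-23 × Category 3 = 188-224 weeks.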